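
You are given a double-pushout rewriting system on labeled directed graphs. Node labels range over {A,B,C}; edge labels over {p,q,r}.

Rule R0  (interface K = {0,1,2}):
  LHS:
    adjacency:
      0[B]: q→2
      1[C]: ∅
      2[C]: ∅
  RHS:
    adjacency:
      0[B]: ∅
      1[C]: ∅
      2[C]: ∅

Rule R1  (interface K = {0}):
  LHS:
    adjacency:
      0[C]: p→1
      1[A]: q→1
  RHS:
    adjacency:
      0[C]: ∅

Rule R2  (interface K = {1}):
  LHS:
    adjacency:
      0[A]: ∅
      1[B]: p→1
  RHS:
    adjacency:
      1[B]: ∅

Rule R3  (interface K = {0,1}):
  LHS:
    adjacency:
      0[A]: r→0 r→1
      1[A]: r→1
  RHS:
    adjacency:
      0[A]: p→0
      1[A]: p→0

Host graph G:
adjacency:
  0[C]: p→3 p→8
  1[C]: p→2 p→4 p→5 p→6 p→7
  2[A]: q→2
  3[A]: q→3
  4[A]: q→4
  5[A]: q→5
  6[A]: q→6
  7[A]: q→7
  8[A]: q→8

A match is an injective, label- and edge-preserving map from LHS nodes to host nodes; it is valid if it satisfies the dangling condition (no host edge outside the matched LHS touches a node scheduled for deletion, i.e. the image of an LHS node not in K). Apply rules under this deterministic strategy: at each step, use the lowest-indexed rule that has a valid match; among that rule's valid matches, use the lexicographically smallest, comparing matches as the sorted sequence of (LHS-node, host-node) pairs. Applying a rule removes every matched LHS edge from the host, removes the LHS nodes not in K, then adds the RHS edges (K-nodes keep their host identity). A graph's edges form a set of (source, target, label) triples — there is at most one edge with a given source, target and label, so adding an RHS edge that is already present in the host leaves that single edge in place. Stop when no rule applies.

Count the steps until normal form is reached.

Answer: 7

Steps:
initial: |V|=9 |E|=14  E = 0-p->3 0-p->8 1-p->2 1-p->4 1-p->5 1-p->6 1-p->7 2-q->2 3-q->3 4-q->4 5-q->5 6-q->6 7-q->7 8-q->8
step 1: apply R1 at {0↦0, 1↦3}  → |V|=8 |E|=12  E = 0-p->8 1-p->2 1-p->4 1-p->5 1-p->6 1-p->7 2-q->2 4-q->4 5-q->5 6-q->6 7-q->7 8-q->8
step 2: apply R1 at {0↦0, 1↦8}  → |V|=7 |E|=10  E = 1-p->2 1-p->4 1-p->5 1-p->6 1-p->7 2-q->2 4-q->4 5-q->5 6-q->6 7-q->7
step 3: apply R1 at {0↦1, 1↦2}  → |V|=6 |E|=8  E = 1-p->4 1-p->5 1-p->6 1-p->7 4-q->4 5-q->5 6-q->6 7-q->7
step 4: apply R1 at {0↦1, 1↦4}  → |V|=5 |E|=6  E = 1-p->5 1-p->6 1-p->7 5-q->5 6-q->6 7-q->7
step 5: apply R1 at {0↦1, 1↦5}  → |V|=4 |E|=4  E = 1-p->6 1-p->7 6-q->6 7-q->7
step 6: apply R1 at {0↦1, 1↦6}  → |V|=3 |E|=2  E = 1-p->7 7-q->7
step 7: apply R1 at {0↦1, 1↦7}  → |V|=2 |E|=0  E = ∅
final graph: no rule applies after step 7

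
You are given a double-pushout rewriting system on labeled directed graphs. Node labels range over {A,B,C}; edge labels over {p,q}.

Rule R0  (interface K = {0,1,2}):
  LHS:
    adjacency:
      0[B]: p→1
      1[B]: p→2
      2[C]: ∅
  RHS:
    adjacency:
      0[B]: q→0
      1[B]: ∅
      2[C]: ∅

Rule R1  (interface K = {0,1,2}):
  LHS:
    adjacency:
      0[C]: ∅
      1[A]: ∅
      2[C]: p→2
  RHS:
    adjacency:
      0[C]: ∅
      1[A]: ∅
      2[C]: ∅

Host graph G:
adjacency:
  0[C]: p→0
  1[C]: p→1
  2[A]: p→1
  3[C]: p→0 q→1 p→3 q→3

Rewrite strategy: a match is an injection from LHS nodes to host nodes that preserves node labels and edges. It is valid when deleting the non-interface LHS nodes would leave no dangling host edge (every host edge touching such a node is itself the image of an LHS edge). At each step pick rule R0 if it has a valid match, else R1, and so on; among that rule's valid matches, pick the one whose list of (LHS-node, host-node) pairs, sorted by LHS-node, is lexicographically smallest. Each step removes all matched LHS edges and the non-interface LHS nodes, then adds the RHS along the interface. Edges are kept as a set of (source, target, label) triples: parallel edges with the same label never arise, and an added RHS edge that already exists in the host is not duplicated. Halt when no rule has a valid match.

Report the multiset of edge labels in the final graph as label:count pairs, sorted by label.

initial: |V|=4 |E|=7  E = 0-p->0 1-p->1 2-p->1 3-p->0 3-q->1 3-p->3 3-q->3
step 1: apply R1 at {0↦0, 1↦2, 2↦1}  → |V|=4 |E|=6  E = 0-p->0 2-p->1 3-p->0 3-q->1 3-p->3 3-q->3
step 2: apply R1 at {0↦0, 1↦2, 2↦3}  → |V|=4 |E|=5  E = 0-p->0 2-p->1 3-p->0 3-q->1 3-q->3
step 3: apply R1 at {0↦1, 1↦2, 2↦0}  → |V|=4 |E|=4  E = 2-p->1 3-p->0 3-q->1 3-q->3
normal form: no rule applies after step 3
NF edges: [(2, 1, 'p'), (3, 0, 'p'), (3, 1, 'q'), (3, 3, 'q')]

Answer: p:2 q:2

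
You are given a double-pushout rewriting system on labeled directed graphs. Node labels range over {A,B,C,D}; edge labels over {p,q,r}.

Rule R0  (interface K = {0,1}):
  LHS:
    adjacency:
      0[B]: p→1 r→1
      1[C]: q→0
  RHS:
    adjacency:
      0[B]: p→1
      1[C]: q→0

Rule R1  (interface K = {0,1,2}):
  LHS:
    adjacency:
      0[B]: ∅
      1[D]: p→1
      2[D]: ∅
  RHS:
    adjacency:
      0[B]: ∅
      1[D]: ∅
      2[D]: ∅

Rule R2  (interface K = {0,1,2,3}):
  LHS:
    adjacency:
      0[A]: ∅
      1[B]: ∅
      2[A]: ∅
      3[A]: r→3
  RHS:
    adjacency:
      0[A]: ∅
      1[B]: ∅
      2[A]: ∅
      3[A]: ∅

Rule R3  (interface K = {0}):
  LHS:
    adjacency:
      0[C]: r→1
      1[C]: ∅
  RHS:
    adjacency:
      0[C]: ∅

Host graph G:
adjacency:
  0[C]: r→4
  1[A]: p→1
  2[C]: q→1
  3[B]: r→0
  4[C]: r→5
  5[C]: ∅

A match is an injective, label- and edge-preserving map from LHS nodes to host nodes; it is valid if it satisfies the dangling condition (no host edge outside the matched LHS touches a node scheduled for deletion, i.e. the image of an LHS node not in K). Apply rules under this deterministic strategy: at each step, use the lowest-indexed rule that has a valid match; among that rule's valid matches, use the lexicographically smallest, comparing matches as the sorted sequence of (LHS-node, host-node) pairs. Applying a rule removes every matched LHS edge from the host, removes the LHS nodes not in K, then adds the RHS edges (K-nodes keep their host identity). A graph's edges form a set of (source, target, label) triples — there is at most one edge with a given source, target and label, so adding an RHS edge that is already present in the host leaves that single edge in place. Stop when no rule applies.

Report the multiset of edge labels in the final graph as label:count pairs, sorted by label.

Answer: p:1 q:1 r:1

Derivation:
[0] host  ⇒  6 nodes, 5 edges  {0-r->4 1-p->1 2-q->1 3-r->0 4-r->5}
[1] R3 @ {0↦4, 1↦5}  ⇒  5 nodes, 4 edges  {0-r->4 1-p->1 2-q->1 3-r->0}
[2] R3 @ {0↦0, 1↦4}  ⇒  4 nodes, 3 edges  {1-p->1 2-q->1 3-r->0}
final graph: no rule applies after step 2
NF edges: [(1, 1, 'p'), (2, 1, 'q'), (3, 0, 'r')]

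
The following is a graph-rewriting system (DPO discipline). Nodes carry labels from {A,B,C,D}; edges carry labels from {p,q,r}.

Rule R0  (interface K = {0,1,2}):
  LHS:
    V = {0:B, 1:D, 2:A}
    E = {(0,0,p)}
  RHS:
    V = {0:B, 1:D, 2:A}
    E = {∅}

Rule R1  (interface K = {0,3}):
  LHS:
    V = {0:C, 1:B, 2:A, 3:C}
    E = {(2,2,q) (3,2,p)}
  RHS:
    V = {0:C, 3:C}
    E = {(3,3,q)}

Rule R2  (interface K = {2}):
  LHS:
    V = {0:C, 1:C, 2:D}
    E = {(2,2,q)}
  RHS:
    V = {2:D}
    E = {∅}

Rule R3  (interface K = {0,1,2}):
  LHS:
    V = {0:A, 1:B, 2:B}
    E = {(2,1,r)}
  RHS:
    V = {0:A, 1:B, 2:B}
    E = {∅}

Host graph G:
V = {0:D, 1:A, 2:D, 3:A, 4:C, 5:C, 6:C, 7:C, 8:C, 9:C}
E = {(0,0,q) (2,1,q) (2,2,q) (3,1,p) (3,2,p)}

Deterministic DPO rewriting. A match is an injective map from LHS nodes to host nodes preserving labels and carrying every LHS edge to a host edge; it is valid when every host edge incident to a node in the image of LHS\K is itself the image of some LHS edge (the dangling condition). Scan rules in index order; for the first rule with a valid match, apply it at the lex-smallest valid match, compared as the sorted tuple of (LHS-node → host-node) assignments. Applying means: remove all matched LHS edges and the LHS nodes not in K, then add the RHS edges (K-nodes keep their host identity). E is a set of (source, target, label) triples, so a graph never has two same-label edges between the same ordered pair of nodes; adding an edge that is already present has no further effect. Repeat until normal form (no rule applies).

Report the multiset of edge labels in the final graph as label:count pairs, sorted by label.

Answer: p:2 q:1

Steps:
start.  V:10 E:5  edges: 0-q->0 2-q->1 2-q->2 3-p->1 3-p->2
1. fire R2 via {0↦4, 1↦5, 2↦0}  →  V:8 E:4  edges: 2-q->1 2-q->2 3-p->1 3-p->2
2. fire R2 via {0↦6, 1↦7, 2↦2}  →  V:6 E:3  edges: 2-q->1 3-p->1 3-p->2
final graph: no rule applies after step 2
NF edges: [(2, 1, 'q'), (3, 1, 'p'), (3, 2, 'p')]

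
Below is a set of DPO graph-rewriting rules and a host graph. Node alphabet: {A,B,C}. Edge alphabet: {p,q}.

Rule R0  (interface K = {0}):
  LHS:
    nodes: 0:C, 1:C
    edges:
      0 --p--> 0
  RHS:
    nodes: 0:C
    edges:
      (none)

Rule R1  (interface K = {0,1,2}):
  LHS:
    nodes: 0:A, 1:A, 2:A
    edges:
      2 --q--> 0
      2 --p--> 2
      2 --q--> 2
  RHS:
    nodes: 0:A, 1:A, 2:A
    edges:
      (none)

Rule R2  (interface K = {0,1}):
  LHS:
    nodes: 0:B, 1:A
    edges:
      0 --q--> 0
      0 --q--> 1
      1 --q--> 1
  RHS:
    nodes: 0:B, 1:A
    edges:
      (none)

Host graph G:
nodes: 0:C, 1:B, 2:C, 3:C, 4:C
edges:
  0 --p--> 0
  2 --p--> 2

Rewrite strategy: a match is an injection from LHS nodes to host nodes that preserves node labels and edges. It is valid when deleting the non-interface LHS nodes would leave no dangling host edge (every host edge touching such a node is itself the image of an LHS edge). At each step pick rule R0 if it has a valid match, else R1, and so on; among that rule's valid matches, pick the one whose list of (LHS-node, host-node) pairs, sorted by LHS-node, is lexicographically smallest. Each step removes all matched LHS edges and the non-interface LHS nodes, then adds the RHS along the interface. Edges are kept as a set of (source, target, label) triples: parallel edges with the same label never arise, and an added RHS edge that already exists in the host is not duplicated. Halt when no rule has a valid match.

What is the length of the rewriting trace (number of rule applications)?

Answer: 2

Steps:
start.  V:5 E:2  edges: 0-p->0 2-p->2
1. fire R0 via {0↦0, 1↦3}  →  V:4 E:1  edges: 2-p->2
2. fire R0 via {0↦2, 1↦0}  →  V:3 E:0  edges: ∅
final graph: no rule applies after step 2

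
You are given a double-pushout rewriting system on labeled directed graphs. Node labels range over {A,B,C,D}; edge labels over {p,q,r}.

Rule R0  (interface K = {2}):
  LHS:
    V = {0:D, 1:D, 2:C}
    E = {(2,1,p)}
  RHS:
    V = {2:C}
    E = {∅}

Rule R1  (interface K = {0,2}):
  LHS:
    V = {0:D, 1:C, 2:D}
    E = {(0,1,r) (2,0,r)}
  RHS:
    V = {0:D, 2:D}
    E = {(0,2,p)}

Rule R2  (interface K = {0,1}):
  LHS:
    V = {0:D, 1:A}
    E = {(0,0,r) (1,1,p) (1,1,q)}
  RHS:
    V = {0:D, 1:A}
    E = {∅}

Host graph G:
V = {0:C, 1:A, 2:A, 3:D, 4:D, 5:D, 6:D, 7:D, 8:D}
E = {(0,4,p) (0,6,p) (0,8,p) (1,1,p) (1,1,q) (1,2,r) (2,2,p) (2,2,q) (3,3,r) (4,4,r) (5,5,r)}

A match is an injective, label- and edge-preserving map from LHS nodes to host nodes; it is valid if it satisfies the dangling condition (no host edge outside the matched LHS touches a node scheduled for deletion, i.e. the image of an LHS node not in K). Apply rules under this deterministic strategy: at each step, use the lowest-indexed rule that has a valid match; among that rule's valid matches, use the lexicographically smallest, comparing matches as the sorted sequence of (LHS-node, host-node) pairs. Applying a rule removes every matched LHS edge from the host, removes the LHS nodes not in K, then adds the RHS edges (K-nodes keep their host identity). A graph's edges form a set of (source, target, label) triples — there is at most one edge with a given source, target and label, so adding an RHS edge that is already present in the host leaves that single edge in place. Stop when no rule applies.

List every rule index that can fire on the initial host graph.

Answer: [R0,R2]

Rewrite trace:
R0: 2 valid matches — {0↦7, 1↦6, 2↦0}, {0↦7, 1↦8, 2↦0}
R1: no valid match — LHS pattern not found
R2: 6 valid matches — {0↦3, 1↦1}, {0↦3, 1↦2}, {0↦4, 1↦1} (+3 more)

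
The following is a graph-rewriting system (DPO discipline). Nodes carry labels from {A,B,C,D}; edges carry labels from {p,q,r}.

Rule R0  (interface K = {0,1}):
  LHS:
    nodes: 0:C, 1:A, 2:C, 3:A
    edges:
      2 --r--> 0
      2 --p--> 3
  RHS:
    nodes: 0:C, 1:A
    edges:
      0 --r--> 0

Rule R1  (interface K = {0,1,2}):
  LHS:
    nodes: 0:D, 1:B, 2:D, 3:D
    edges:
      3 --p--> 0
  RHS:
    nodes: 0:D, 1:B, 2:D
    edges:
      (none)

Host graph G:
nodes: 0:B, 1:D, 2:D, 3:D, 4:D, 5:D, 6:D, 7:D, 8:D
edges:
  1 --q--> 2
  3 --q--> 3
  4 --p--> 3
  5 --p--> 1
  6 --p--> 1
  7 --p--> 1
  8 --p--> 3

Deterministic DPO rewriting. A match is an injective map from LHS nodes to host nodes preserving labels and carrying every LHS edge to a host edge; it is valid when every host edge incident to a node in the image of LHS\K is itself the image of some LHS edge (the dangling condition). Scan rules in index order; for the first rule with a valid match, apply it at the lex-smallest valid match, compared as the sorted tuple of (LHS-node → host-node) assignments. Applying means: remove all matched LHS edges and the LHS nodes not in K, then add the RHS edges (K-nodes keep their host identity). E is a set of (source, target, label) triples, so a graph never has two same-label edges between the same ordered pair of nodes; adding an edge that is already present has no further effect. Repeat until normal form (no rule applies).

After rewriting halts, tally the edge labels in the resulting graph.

initial: |V|=9 |E|=7  E = 1-q->2 3-q->3 4-p->3 5-p->1 6-p->1 7-p->1 8-p->3
step 1: apply R1 at {0↦1, 1↦0, 2↦2, 3↦5}  → |V|=8 |E|=6  E = 1-q->2 3-q->3 4-p->3 6-p->1 7-p->1 8-p->3
step 2: apply R1 at {0↦1, 1↦0, 2↦2, 3↦6}  → |V|=7 |E|=5  E = 1-q->2 3-q->3 4-p->3 7-p->1 8-p->3
step 3: apply R1 at {0↦1, 1↦0, 2↦2, 3↦7}  → |V|=6 |E|=4  E = 1-q->2 3-q->3 4-p->3 8-p->3
step 4: apply R1 at {0↦3, 1↦0, 2↦1, 3↦4}  → |V|=5 |E|=3  E = 1-q->2 3-q->3 8-p->3
step 5: apply R1 at {0↦3, 1↦0, 2↦1, 3↦8}  → |V|=4 |E|=2  E = 1-q->2 3-q->3
final graph: no rule applies after step 5
NF edges: [(1, 2, 'q'), (3, 3, 'q')]

Answer: q:2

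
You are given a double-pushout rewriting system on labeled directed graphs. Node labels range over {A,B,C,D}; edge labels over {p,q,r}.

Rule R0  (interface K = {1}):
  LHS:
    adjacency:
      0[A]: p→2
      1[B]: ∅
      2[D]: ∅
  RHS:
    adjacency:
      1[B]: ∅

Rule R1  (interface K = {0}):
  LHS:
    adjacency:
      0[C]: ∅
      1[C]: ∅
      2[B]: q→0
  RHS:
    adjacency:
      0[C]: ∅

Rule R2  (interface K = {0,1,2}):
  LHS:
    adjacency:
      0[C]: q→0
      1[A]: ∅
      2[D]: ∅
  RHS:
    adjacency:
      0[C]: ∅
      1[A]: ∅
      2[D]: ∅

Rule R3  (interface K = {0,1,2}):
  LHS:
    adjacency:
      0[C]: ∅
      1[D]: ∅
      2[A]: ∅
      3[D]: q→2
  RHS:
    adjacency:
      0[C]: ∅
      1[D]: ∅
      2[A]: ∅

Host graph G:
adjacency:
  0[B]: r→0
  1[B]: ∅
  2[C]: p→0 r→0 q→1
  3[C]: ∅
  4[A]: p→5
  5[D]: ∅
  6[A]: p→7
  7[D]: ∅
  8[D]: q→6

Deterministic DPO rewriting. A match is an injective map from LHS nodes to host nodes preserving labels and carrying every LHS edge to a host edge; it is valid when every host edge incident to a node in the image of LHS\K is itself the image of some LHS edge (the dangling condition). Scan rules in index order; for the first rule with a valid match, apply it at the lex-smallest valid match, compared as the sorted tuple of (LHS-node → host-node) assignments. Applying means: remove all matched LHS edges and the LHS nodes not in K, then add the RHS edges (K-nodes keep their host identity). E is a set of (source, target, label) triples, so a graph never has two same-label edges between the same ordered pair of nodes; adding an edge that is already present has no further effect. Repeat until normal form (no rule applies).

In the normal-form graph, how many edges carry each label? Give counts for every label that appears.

Answer: p:1 q:1 r:2

Derivation:
[0] host  ⇒  9 nodes, 7 edges  {0-r->0 2-p->0 2-r->0 2-q->1 4-p->5 6-p->7 8-q->6}
[1] R0 @ {0↦4, 1↦0, 2↦5}  ⇒  7 nodes, 6 edges  {0-r->0 2-p->0 2-r->0 2-q->1 6-p->7 8-q->6}
[2] R3 @ {0↦2, 1↦7, 2↦6, 3↦8}  ⇒  6 nodes, 5 edges  {0-r->0 2-p->0 2-r->0 2-q->1 6-p->7}
[3] R0 @ {0↦6, 1↦0, 2↦7}  ⇒  4 nodes, 4 edges  {0-r->0 2-p->0 2-r->0 2-q->1}
final graph: no rule applies after step 3
NF edges: [(0, 0, 'r'), (2, 0, 'p'), (2, 0, 'r'), (2, 1, 'q')]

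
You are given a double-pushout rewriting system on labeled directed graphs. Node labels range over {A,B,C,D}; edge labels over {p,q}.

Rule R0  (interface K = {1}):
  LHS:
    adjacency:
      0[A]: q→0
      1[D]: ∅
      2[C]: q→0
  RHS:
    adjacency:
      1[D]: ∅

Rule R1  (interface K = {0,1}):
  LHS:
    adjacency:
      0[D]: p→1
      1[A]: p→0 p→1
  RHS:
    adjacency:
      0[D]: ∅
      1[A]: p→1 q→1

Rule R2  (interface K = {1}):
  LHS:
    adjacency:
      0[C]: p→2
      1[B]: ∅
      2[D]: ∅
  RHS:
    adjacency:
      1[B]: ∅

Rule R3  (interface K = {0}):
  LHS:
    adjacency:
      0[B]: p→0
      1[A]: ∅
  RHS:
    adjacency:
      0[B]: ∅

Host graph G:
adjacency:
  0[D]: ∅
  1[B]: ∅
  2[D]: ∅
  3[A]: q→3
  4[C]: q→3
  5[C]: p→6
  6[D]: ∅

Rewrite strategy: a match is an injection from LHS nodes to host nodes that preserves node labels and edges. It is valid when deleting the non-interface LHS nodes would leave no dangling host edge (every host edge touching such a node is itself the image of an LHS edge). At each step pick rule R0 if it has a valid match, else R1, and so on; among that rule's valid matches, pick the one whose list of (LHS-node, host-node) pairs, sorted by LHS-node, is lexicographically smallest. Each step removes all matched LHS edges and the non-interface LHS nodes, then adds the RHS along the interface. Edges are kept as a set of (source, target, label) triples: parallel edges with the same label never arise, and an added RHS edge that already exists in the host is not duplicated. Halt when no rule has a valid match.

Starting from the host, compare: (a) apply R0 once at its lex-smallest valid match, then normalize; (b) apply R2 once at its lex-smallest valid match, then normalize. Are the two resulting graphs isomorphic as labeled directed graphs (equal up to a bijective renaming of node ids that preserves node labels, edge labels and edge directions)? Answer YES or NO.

Answer: YES

Derivation:
branch R0-first: apply at {0↦3, 1↦0, 2↦4} → |E|=1, then 1 more step(s) → NF |V|=3 |E|=0 V={0:D, 1:B, 2:D} E=∅
branch R2-first: apply at {0↦5, 1↦1, 2↦6} → |E|=2, then 1 more step(s) → NF |V|=3 |E|=0 V={0:D, 1:B, 2:D} E=∅
graphs isomorphic (equal up to label-preserving node renaming)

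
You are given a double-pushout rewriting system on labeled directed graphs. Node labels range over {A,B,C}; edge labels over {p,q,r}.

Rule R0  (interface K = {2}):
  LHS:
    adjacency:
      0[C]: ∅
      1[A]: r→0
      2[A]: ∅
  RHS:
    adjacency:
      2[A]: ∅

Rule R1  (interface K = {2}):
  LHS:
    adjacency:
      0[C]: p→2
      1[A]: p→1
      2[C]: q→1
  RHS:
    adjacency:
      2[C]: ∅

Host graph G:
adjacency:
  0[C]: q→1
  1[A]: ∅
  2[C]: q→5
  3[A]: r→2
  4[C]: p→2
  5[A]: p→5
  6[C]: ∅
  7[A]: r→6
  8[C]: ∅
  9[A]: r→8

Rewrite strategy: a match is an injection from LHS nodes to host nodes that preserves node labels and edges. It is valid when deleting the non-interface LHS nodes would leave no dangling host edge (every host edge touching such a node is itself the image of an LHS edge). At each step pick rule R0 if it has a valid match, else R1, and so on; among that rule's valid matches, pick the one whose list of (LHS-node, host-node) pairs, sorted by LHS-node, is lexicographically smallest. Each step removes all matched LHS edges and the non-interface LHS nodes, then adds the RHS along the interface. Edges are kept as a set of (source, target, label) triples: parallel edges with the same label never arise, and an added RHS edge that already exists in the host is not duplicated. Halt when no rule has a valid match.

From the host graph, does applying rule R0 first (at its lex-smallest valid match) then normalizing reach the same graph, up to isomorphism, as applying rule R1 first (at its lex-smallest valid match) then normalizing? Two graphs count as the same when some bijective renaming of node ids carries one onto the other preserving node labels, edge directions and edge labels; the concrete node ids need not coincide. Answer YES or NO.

Answer: YES

Derivation:
branch R0-first: apply at {0↦6, 1↦7, 2↦1} → |E|=6, then 3 more step(s) → NF |V|=2 |E|=1 V={0:C, 1:A} E=0-q->1
branch R1-first: apply at {0↦4, 1↦5, 2↦2} → |E|=4, then 3 more step(s) → NF |V|=2 |E|=1 V={0:C, 1:A} E=0-q->1
graphs isomorphic (equal up to label-preserving node renaming)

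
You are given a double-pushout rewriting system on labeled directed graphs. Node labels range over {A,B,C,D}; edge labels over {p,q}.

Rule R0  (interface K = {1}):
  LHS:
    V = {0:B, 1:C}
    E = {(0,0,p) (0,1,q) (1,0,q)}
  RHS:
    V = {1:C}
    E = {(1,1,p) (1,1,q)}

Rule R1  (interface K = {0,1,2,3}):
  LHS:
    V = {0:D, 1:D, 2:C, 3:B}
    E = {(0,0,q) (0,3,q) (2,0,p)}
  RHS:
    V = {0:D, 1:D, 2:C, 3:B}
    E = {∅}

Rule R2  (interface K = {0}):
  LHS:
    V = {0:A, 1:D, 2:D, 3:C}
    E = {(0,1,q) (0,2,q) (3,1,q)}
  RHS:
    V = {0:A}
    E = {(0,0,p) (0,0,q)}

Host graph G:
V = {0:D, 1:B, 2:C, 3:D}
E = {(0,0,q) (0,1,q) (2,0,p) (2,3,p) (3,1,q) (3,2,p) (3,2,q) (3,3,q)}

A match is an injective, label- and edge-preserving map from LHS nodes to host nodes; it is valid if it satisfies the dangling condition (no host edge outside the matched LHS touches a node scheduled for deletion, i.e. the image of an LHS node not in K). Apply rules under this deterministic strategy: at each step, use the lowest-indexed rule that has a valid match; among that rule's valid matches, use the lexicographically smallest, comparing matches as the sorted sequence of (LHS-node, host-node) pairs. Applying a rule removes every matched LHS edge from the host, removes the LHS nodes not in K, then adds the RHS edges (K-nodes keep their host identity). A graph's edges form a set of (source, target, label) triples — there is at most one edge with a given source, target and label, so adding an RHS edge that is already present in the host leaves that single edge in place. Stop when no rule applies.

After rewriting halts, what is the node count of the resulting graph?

Answer: 4

Rewrite trace:
initial: |V|=4 |E|=8  E = 0-q->0 0-q->1 2-p->0 2-p->3 3-q->1 3-p->2 3-q->2 3-q->3
step 1: apply R1 at {0↦0, 1↦3, 2↦2, 3↦1}  → |V|=4 |E|=5  E = 2-p->3 3-q->1 3-p->2 3-q->2 3-q->3
step 2: apply R1 at {0↦3, 1↦0, 2↦2, 3↦1}  → |V|=4 |E|=2  E = 3-p->2 3-q->2
normal form: no rule applies after step 2
NF nodes: {0:D, 1:B, 2:C, 3:D}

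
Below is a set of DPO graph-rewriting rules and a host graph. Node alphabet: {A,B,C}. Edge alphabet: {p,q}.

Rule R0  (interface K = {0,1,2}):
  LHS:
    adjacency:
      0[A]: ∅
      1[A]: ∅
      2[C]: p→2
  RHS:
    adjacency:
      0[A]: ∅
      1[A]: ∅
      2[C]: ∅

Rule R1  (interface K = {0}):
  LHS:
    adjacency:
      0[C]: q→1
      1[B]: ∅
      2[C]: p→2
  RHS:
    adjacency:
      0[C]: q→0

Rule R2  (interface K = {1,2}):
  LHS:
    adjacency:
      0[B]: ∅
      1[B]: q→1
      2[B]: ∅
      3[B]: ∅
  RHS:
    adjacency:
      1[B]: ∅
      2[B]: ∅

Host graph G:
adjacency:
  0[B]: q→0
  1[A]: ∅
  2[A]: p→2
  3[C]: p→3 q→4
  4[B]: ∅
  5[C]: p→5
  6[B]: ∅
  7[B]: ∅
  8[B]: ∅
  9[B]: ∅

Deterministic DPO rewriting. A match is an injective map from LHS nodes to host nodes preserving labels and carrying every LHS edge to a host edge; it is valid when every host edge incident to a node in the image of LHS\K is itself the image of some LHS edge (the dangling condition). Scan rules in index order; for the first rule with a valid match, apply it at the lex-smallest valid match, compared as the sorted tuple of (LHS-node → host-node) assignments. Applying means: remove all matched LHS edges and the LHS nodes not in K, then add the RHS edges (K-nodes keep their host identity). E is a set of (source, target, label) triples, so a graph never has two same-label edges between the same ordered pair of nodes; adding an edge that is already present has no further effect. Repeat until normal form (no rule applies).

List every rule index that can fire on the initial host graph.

R0: 4 valid matches — {0↦1, 1↦2, 2↦3}, {0↦1, 1↦2, 2↦5}, {0↦2, 1↦1, 2↦3} (+1 more)
R1: 1 valid match — {0↦3, 1↦4, 2↦5}
R2: 36 valid matches — {0↦6, 1↦0, 2↦4, 3↦7}, {0↦6, 1↦0, 2↦4, 3↦8}, {0↦6, 1↦0, 2↦4, 3↦9} (+33 more)

Answer: [R0,R1,R2]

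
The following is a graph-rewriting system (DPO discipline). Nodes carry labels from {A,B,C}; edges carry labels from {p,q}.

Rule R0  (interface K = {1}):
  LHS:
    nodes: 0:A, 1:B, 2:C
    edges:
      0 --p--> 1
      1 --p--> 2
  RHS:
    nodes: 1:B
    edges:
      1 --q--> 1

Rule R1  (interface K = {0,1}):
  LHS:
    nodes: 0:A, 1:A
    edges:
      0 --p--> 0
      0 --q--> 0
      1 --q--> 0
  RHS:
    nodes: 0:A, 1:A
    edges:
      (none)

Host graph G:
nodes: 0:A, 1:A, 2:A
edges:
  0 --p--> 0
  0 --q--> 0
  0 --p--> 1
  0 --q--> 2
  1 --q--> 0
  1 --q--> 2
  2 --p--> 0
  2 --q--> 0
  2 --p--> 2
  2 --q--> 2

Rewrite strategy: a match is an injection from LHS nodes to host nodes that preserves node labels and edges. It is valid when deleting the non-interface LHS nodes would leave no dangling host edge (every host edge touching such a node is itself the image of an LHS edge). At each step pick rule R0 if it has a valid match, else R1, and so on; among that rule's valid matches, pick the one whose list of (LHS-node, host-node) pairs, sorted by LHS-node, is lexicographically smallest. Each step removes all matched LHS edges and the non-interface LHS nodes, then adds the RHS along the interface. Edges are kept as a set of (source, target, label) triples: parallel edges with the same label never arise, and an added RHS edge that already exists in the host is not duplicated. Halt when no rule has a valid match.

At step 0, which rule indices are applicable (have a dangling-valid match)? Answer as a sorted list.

Answer: [R1]

Derivation:
R0: no valid match — LHS pattern not found
R1: 4 valid matches — {0↦0, 1↦1}, {0↦0, 1↦2}, {0↦2, 1↦0} (+1 more)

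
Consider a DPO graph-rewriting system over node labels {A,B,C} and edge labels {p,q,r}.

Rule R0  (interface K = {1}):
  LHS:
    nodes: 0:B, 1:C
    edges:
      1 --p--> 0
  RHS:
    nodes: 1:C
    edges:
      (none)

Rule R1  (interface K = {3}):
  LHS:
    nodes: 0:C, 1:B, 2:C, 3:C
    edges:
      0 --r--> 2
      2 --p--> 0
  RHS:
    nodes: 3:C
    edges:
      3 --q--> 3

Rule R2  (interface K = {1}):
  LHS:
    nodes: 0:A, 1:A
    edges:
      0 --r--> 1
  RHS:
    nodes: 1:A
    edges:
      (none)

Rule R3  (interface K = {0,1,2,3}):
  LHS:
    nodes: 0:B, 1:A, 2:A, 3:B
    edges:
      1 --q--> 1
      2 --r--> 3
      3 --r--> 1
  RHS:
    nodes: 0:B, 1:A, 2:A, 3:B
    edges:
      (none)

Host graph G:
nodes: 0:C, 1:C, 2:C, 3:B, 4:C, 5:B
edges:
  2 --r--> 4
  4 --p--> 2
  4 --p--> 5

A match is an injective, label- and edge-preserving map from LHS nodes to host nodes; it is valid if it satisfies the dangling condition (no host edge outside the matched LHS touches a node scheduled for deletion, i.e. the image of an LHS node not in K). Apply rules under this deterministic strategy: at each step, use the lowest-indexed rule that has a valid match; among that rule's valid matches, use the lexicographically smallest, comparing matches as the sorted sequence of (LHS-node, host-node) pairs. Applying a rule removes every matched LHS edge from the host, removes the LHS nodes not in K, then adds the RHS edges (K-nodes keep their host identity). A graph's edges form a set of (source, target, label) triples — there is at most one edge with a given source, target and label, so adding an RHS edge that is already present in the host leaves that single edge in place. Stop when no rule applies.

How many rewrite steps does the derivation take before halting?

[0] host  ⇒  6 nodes, 3 edges  {2-r->4 4-p->2 4-p->5}
[1] R0 @ {0↦5, 1↦4}  ⇒  5 nodes, 2 edges  {2-r->4 4-p->2}
[2] R1 @ {0↦2, 1↦3, 2↦4, 3↦0}  ⇒  2 nodes, 1 edges  {0-q->0}
halt: no rule applies after step 2

Answer: 2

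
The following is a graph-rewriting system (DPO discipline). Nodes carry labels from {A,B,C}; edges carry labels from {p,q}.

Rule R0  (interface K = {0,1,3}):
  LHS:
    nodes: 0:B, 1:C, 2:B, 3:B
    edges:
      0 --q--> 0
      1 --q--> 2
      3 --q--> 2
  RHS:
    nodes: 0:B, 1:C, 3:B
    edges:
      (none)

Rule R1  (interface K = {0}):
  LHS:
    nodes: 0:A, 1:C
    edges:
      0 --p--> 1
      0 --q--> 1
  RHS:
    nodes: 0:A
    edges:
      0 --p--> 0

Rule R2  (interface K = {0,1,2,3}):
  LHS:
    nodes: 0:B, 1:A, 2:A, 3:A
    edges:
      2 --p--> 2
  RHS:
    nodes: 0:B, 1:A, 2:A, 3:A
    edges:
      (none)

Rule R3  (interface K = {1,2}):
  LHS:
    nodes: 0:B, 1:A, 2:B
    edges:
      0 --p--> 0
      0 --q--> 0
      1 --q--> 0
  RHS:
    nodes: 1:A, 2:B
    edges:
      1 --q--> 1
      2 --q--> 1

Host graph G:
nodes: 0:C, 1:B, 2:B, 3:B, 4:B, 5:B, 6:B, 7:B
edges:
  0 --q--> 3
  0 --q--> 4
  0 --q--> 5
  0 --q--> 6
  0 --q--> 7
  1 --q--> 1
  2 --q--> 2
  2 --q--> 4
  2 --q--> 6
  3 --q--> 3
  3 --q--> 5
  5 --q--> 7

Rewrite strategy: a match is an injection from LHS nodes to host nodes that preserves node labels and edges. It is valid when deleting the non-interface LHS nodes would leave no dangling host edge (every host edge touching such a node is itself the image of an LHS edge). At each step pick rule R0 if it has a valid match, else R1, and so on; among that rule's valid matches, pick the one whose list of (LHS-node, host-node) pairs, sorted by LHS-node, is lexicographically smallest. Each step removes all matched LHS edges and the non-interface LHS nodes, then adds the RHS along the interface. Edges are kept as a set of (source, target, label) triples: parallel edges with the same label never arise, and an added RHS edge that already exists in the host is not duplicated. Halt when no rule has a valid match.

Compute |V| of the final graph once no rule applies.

Answer: 5

Derivation:
start.  V:8 E:12  edges: 0-q->3 0-q->4 0-q->5 0-q->6 0-q->7 1-q->1 2-q->2 2-q->4 2-q->6 3-q->3 3-q->5 5-q->7
1. fire R0 via {0↦1, 1↦0, 2↦4, 3↦2}  →  V:7 E:9  edges: 0-q->3 0-q->5 0-q->6 0-q->7 2-q->2 2-q->6 3-q->3 3-q->5 5-q->7
2. fire R0 via {0↦2, 1↦0, 2↦7, 3↦5}  →  V:6 E:6  edges: 0-q->3 0-q->5 0-q->6 2-q->6 3-q->3 3-q->5
3. fire R0 via {0↦3, 1↦0, 2↦6, 3↦2}  →  V:5 E:3  edges: 0-q->3 0-q->5 3-q->5
halt: no rule applies after step 3
NF nodes: {0:C, 1:B, 2:B, 3:B, 5:B}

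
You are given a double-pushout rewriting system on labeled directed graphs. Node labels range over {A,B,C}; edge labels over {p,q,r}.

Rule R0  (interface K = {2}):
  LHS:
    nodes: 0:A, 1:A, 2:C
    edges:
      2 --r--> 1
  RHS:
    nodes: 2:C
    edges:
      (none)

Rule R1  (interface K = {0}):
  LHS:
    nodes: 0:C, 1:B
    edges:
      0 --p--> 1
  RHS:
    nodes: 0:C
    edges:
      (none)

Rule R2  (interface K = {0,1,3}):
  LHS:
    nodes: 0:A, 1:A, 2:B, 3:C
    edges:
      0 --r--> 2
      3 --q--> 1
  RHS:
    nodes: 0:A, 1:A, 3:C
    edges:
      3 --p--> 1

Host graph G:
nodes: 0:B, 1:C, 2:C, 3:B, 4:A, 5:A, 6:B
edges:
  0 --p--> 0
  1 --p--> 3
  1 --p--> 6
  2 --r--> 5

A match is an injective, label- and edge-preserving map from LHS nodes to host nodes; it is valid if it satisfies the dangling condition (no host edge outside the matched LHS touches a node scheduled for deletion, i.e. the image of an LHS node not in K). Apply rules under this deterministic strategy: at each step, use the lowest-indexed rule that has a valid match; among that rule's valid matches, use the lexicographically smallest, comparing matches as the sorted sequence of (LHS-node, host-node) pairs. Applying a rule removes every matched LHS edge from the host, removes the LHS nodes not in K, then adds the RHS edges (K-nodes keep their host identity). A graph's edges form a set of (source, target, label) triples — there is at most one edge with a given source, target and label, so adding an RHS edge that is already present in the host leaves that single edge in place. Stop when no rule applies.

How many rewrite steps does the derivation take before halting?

Answer: 3

Steps:
initial: |V|=7 |E|=4  E = 0-p->0 1-p->3 1-p->6 2-r->5
step 1: apply R0 at {0↦4, 1↦5, 2↦2}  → |V|=5 |E|=3  E = 0-p->0 1-p->3 1-p->6
step 2: apply R1 at {0↦1, 1↦3}  → |V|=4 |E|=2  E = 0-p->0 1-p->6
step 3: apply R1 at {0↦1, 1↦6}  → |V|=3 |E|=1  E = 0-p->0
normal form: no rule applies after step 3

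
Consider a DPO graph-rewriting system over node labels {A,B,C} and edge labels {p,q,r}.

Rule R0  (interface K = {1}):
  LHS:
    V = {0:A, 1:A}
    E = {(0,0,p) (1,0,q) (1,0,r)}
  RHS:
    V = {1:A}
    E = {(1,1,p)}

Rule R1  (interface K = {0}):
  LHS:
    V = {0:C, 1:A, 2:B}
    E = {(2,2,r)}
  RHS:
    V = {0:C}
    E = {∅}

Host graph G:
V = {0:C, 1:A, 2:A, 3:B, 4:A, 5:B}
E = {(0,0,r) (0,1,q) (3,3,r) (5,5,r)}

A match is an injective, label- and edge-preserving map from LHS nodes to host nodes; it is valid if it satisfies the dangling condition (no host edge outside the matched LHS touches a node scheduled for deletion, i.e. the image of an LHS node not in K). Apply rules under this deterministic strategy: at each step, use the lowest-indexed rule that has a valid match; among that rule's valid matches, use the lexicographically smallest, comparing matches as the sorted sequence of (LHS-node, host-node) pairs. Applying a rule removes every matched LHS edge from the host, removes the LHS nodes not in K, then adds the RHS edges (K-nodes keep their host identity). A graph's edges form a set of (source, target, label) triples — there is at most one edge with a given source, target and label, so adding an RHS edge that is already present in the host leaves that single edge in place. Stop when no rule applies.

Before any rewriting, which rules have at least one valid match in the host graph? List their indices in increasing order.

Answer: [R1]

Rewrite trace:
R0: no valid match — LHS pattern not found
R1: 4 valid matches — {0↦0, 1↦2, 2↦3}, {0↦0, 1↦2, 2↦5}, {0↦0, 1↦4, 2↦3} (+1 more)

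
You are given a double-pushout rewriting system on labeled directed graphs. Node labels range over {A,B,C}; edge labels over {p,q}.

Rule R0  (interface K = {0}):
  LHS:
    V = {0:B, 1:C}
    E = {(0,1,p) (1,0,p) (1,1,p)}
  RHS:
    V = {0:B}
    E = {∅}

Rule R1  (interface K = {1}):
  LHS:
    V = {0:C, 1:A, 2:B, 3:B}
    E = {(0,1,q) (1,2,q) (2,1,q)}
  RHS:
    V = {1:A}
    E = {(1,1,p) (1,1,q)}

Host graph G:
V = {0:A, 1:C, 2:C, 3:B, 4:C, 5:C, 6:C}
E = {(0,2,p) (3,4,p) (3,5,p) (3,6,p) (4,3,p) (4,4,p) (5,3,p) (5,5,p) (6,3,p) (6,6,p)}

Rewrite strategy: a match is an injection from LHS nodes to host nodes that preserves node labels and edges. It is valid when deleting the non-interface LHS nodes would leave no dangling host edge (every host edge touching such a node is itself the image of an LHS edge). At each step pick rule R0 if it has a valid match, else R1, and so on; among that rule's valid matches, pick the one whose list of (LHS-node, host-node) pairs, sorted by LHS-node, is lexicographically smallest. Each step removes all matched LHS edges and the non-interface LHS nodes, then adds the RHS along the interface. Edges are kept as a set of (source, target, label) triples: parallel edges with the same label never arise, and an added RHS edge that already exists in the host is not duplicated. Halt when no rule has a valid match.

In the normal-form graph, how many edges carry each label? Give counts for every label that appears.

[0] host  ⇒  7 nodes, 10 edges  {0-p->2 3-p->4 3-p->5 3-p->6 4-p->3 4-p->4 5-p->3 5-p->5 6-p->3 6-p->6}
[1] R0 @ {0↦3, 1↦4}  ⇒  6 nodes, 7 edges  {0-p->2 3-p->5 3-p->6 5-p->3 5-p->5 6-p->3 6-p->6}
[2] R0 @ {0↦3, 1↦5}  ⇒  5 nodes, 4 edges  {0-p->2 3-p->6 6-p->3 6-p->6}
[3] R0 @ {0↦3, 1↦6}  ⇒  4 nodes, 1 edges  {0-p->2}
final graph: no rule applies after step 3
NF edges: [(0, 2, 'p')]

Answer: p:1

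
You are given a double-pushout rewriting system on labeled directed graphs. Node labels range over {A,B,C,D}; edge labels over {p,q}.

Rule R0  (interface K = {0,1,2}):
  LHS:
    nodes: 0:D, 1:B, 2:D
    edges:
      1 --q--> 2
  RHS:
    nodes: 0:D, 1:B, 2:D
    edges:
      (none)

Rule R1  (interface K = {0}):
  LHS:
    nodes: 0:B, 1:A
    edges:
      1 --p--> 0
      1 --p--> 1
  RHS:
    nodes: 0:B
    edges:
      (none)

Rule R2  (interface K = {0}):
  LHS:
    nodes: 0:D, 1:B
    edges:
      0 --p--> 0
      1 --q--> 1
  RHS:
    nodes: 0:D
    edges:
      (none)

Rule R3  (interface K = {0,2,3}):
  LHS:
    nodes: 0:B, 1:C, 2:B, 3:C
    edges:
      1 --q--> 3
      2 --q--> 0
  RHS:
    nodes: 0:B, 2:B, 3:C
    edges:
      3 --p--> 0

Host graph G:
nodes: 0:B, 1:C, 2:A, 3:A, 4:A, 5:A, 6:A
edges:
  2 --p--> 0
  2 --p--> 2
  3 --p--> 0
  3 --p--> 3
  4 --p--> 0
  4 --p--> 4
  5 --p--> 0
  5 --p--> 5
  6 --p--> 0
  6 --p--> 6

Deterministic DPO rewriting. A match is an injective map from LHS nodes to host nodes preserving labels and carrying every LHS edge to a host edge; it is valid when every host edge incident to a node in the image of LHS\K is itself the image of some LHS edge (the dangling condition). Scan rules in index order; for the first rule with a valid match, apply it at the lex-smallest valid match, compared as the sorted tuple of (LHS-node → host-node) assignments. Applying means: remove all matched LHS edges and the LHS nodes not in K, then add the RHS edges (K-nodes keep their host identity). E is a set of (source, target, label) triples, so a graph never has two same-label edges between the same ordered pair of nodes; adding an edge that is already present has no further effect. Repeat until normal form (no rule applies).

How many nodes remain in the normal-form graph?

Answer: 2

Steps:
[0] host  ⇒  7 nodes, 10 edges  {2-p->0 2-p->2 3-p->0 3-p->3 4-p->0 4-p->4 5-p->0 5-p->5 6-p->0 6-p->6}
[1] R1 @ {0↦0, 1↦2}  ⇒  6 nodes, 8 edges  {3-p->0 3-p->3 4-p->0 4-p->4 5-p->0 5-p->5 6-p->0 6-p->6}
[2] R1 @ {0↦0, 1↦3}  ⇒  5 nodes, 6 edges  {4-p->0 4-p->4 5-p->0 5-p->5 6-p->0 6-p->6}
[3] R1 @ {0↦0, 1↦4}  ⇒  4 nodes, 4 edges  {5-p->0 5-p->5 6-p->0 6-p->6}
[4] R1 @ {0↦0, 1↦5}  ⇒  3 nodes, 2 edges  {6-p->0 6-p->6}
[5] R1 @ {0↦0, 1↦6}  ⇒  2 nodes, 0 edges  {∅}
normal form: no rule applies after step 5
NF nodes: {0:B, 1:C}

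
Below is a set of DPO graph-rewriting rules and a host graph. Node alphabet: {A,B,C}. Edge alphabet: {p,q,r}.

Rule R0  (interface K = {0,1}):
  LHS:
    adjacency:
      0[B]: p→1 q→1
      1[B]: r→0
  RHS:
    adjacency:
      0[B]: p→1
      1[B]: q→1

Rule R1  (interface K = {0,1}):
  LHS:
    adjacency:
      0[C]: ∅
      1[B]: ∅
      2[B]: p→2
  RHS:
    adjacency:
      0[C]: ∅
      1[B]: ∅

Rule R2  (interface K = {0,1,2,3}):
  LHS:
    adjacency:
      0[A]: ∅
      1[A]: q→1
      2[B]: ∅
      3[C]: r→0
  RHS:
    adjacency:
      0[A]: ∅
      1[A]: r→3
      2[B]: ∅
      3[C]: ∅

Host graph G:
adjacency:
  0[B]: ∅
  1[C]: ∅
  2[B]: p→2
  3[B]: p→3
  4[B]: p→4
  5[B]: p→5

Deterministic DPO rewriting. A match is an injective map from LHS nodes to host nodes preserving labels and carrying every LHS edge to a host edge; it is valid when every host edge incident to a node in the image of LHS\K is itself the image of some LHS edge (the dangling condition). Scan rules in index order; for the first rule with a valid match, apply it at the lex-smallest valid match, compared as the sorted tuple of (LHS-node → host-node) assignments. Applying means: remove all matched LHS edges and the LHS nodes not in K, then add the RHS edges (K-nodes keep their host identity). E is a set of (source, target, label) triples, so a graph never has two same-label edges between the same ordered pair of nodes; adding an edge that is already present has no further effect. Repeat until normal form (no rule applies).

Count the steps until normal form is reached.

[0] host  ⇒  6 nodes, 4 edges  {2-p->2 3-p->3 4-p->4 5-p->5}
[1] R1 @ {0↦1, 1↦0, 2↦2}  ⇒  5 nodes, 3 edges  {3-p->3 4-p->4 5-p->5}
[2] R1 @ {0↦1, 1↦0, 2↦3}  ⇒  4 nodes, 2 edges  {4-p->4 5-p->5}
[3] R1 @ {0↦1, 1↦0, 2↦4}  ⇒  3 nodes, 1 edges  {5-p->5}
[4] R1 @ {0↦1, 1↦0, 2↦5}  ⇒  2 nodes, 0 edges  {∅}
halt: no rule applies after step 4

Answer: 4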